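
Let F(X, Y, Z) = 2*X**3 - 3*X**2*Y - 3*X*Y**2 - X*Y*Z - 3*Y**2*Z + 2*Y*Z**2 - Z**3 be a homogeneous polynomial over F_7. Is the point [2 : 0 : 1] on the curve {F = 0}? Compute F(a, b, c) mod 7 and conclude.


F(2,0,1) ≡ 1 (mod 7); P is NOT on the curve.

Evaluate F(2, 0, 1) term-by-term (mod 7).
  2*X**3 ↦ 2·8·1·1 = 16
  -3*X**2*Y ↦ -3·4·0·1 = 0
  -3*X*Y**2 ↦ -3·2·0·1 = 0
  -X*Y*Z ↦ -1·2·0·1 = 0
  -3*Y**2*Z ↦ -3·1·0·1 = 0
  2*Y*Z**2 ↦ 2·1·0·1 = 0
  -Z**3 ↦ -1·1·1·1 = -1
Sum: F(2, 0, 1) = (16) + (0) + (0) + (0) + (0) + (0) + (-1) = 15.
Reducing mod 7: 15 ≡ 1 (mod 7).
Since F(a, b, c) ≡ 1 ≠ 0 (mod 7), P does NOT lie on the curve.


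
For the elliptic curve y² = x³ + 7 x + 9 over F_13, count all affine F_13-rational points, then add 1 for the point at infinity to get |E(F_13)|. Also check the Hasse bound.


Affine points = {(0, 3), (0, 10), (1, 2), (1, 11), (4, 6), (4, 7), (5, 0), (10, 0), (11, 0), (12, 1), (12, 12)}; affine count = 11; |E(F_13)| = 12.

Discriminant check: Δ ∝ 4a³ + 27b² = 4·7³ + 27·9² = 4·343 + 27·81 ≡ 10 (mod 13). Nonzero ⇒ E is nonsingular.
For each x ∈ F_13, compute rhs = x³ + 7·x + 9 mod 13, then count y ∈ F_13 with y² ≡ rhs.
  x = 0: rhs = 9, matching y values: 3, 10 (2 points).
  x = 1: rhs = 4, matching y values: 2, 11 (2 points).
  x = 2: rhs = 5, matching y values: none (0 points).
  x = 3: rhs = 5, matching y values: none (0 points).
  x = 4: rhs = 10, matching y values: 6, 7 (2 points).
  x = 5: rhs = 0, matching y values: 0 (1 points).
  x = 6: rhs = 7, matching y values: none (0 points).
  x = 7: rhs = 11, matching y values: none (0 points).
  x = 8: rhs = 5, matching y values: none (0 points).
  x = 9: rhs = 8, matching y values: none (0 points).
  x = 10: rhs = 0, matching y values: 0 (1 points).
  x = 11: rhs = 0, matching y values: 0 (1 points).
  x = 12: rhs = 1, matching y values: 1, 12 (2 points).
Total affine count: 11.
Full point count |E(F_13)| = 11 + 1 = 12.
Hasse bound: |12 − (13+1)| = |-2| = 2 ≤ 2√13 ≈ 7.2111 ✓.


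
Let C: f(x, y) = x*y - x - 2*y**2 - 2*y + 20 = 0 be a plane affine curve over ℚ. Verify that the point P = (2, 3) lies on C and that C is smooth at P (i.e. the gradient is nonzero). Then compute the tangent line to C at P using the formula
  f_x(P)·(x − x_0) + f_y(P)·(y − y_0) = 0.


Tangent line at P: 2*x - 12*y + 32 = 0.

Step 1: f(2, 3) = 0, so P lies on C.
Step 2: partial derivatives
  f_x(x, y) = y - 1, f_y(x, y) = x - 4*y - 2.
  f_x(P) = 2, f_y(P) = -12 (gradient nonzero, so P is smooth).
Step 3: tangent line at P: 2·(x − 2) + -12·(y − 3) = 0.
Expanding: 2*x - 12*y + 32 = 0.


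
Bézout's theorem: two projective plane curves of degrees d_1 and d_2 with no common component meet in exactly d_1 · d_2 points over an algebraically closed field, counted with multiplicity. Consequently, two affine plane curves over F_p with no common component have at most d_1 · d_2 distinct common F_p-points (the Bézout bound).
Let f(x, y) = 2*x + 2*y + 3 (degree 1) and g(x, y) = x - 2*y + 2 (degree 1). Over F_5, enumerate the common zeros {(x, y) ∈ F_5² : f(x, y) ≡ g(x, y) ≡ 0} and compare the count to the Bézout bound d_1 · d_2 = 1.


Common zeros: {(0, 1)}; count = 1; Bézout bound = 1.

deg(f) = 1, deg(g) = 1, so Bézout bound = 1.
Scan x ∈ F_5. For each x, list the y ∈ F_5 with f(x, y) ≡ 0 and those with g(x, y) ≡ 0 (mod 5); the common zeros in that column are the intersection.
  x = 0: f ≡ 0 at y ∈ {1}; g ≡ 0 at y ∈ {1}; common: {1}.
  x = 1: f ≡ 0 at y ∈ {0}; g ≡ 0 at y ∈ {4}; common: ∅.
  x = 2: f ≡ 0 at y ∈ {4}; g ≡ 0 at y ∈ {2}; common: ∅.
  x = 3: f ≡ 0 at y ∈ {3}; g ≡ 0 at y ∈ {0}; common: ∅.
  x = 4: f ≡ 0 at y ∈ {2}; g ≡ 0 at y ∈ {3}; common: ∅.
Collecting: common zeros = {(0, 1)}, so the count is 1.
Comparison with the Bézout bound: 1 ≤ 1 = deg(f)·deg(g), as expected for curves with no common component (the bound is attained).


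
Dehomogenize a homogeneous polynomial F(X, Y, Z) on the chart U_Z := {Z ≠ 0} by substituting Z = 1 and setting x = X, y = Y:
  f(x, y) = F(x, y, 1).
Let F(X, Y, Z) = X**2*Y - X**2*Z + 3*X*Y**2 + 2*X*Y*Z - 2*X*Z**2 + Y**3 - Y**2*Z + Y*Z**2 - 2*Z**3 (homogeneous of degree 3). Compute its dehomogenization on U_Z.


f(x, y) = x**2*y - x**2 + 3*x*y**2 + 2*x*y - 2*x + y**3 - y**2 + y - 2

On U_Z we set Z = 1. Each monomial c·X^i·Y^j·Z^k in F becomes c·x^i·y^j·1^k = c·x^i·y^j.
Substituting Z = 1: F(X, Y, 1) = x**2*y - x**2 + 3*x*y**2 + 2*x*y - 2*x + y**3 - y**2 + y - 2.
Note: deg(f) ≤ deg(F) = 3; strict inequality happens when F is divisible by Z (lost terms).


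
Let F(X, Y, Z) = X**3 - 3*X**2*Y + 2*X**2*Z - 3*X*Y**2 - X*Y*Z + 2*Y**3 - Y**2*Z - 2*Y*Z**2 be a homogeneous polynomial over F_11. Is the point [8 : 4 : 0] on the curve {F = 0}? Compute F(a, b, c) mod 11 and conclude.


F(8,4,0) ≡ 5 (mod 11); P is NOT on the curve.

Evaluate F(8, 4, 0) term-by-term (mod 11).
  X**3 ↦ 1·512·1·1 = 512
  -3*X**2*Y ↦ -3·64·4·1 = -768
  2*X**2*Z ↦ 2·64·1·0 = 0
  -3*X*Y**2 ↦ -3·8·16·1 = -384
  -X*Y*Z ↦ -1·8·4·0 = 0
  2*Y**3 ↦ 2·1·64·1 = 128
  -Y**2*Z ↦ -1·1·16·0 = 0
  -2*Y*Z**2 ↦ -2·1·4·0 = 0
Sum: F(8, 4, 0) = (512) + (-768) + (0) + (-384) + (0) + (128) + (0) + (0) = -512.
Reducing mod 11: -512 ≡ 5 (mod 11).
Since F(a, b, c) ≡ 5 ≠ 0 (mod 11), P does NOT lie on the curve.


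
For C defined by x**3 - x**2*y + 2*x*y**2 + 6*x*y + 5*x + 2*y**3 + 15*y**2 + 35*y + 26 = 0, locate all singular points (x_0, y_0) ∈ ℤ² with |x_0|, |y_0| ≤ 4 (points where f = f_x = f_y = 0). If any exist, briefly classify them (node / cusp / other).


Singular points: {(-1, -2)}; classification: node.

Compute partial derivatives:
  f_x = 3*x**2 - 2*x*y + 2*y**2 + 6*y + 5.
  f_y = -x**2 + 4*x*y + 6*x + 6*y**2 + 30*y + 35.
Scan x_0 ∈ {−4, ..., 4}. For each x_0, f_y(x_0, y) is a polynomial in y; find its integer roots y ∈ {−4, ..., 4}, then test f_x and f at those candidates.
  x = -4: f_y(-4, y) = 6*y**2 + 14*y - 5; no integer root y with |y| ≤ 4.
  x = -3: f_y(-3, y) = 6*y**2 + 18*y + 8; no integer root y with |y| ≤ 4.
  x = -2: f_y(-2, y) = 6*y**2 + 22*y + 19; no integer root y with |y| ≤ 4.
  x = -1: f_y(-1, y) = 6*y**2 + 26*y + 28; vanishes at y ∈ {-2}. (-1, -2): f_x = 0, f = 0 — SINGULAR.
  x = 0: f_y(0, y) = 6*y**2 + 30*y + 35; no integer root y with |y| ≤ 4.
  x = 1: f_y(1, y) = 6*y**2 + 34*y + 40; vanishes at y ∈ {-4}. (1, -4): f_x = 24 ≠ 0.
  x = 2: f_y(2, y) = 6*y**2 + 38*y + 43; no integer root y with |y| ≤ 4.
  x = 3: f_y(3, y) = 6*y**2 + 42*y + 44; no integer root y with |y| ≤ 4.
  x = 4: f_y(4, y) = 6*y**2 + 46*y + 43; no integer root y with |y| ≤ 4.
Only singular point on the grid: (-1, -2).
Classify: substitute x = -1 + u, y = -2 + v and expand: f = u**3 - u**2*v - u**2 + 2*u*v**2 + 2*v**3 + v**2.
No constant or linear terms (consistent with a singular point). Quadratic part: -u**2 + v**2. Cubic part: u**3 - u**2*v + 2*u*v**2 + 2*v**3.
The quadratic part v**2 - u**2 = (v − u)(v + u) splits into two distinct linear factors, so there are two distinct tangent lines y − -2 = ±(x − -1) — this is a node (ordinary double point).
Classification: node.


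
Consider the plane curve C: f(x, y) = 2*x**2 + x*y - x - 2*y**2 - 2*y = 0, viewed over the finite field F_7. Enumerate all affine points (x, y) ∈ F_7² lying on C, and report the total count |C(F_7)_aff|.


Affine F_7-points: {(0, 0), (0, 6), (1, 4), (1, 6), (3, 1), (3, 3), (4, 0), (4, 1)}; count = 8.

For each of the 49 pairs (x, y) ∈ F_7², evaluate f(x, y) mod 7. Record the zeros.
  x = 0: [0↦0, 1↦3, 2↦2, 3↦4, 4↦2, 5↦3, 6↦0]  zeros at y ∈ {0, 6}
  x = 1: [0↦1, 1↦5, 2↦5, 3↦1, 4↦0, 5↦2, 6↦0]  zeros at y ∈ {4, 6}
  x = 2: [0↦6, 1↦4, 2↦5, 3↦2, 4↦2, 5↦5, 6↦4]  zeros at y ∈ ∅
  x = 3: [0↦1, 1↦0, 2↦2, 3↦0, 4↦1, 5↦5, 6↦5]  zeros at y ∈ {1, 3}
  x = 4: [0↦0, 1↦0, 2↦3, 3↦2, 4↦4, 5↦2, 6↦3]  zeros at y ∈ {0, 1}
  x = 5: [0↦3, 1↦4, 2↦1, 3↦1, 4↦4, 5↦3, 6↦5]  zeros at y ∈ ∅
  x = 6: [0↦3, 1↦5, 2↦3, 3↦4, 4↦1, 5↦1, 6↦4]  zeros at y ∈ ∅
Collecting zeros: affine points = {(0, 0), (0, 6), (1, 4), (1, 6), (3, 1), (3, 3), (4, 0), (4, 1)}.
Total count |C(F_7)_aff| = 8.


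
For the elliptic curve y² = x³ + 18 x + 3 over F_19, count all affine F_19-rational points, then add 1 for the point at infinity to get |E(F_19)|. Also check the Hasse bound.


Affine points = {(2, 3), (2, 16), (4, 5), (4, 14), (5, 3), (5, 16), (6, 2), (6, 17), (7, 4), (7, 15), (9, 1), (9, 18), (10, 9), (10, 10), (12, 3), (12, 16), (14, 4), (14, 15), (15, 0), (16, 6), (16, 13), (17, 4), (17, 15)}; affine count = 23; |E(F_19)| = 24.

Discriminant check: Δ ∝ 4a³ + 27b² = 4·18³ + 27·3² = 4·5832 + 27·9 ≡ 11 (mod 19). Nonzero ⇒ E is nonsingular.
For each x ∈ F_19, compute rhs = x³ + 18·x + 3 mod 19, then count y ∈ F_19 with y² ≡ rhs.
  x = 0: rhs = 3, matching y values: none (0 points).
  x = 1: rhs = 3, matching y values: none (0 points).
  x = 2: rhs = 9, matching y values: 3, 16 (2 points).
  x = 3: rhs = 8, matching y values: none (0 points).
  x = 4: rhs = 6, matching y values: 5, 14 (2 points).
  x = 5: rhs = 9, matching y values: 3, 16 (2 points).
  x = 6: rhs = 4, matching y values: 2, 17 (2 points).
  x = 7: rhs = 16, matching y values: 4, 15 (2 points).
  x = 8: rhs = 13, matching y values: none (0 points).
  x = 9: rhs = 1, matching y values: 1, 18 (2 points).
  x = 10: rhs = 5, matching y values: 9, 10 (2 points).
  x = 11: rhs = 12, matching y values: none (0 points).
  x = 12: rhs = 9, matching y values: 3, 16 (2 points).
  x = 13: rhs = 2, matching y values: none (0 points).
  x = 14: rhs = 16, matching y values: 4, 15 (2 points).
  x = 15: rhs = 0, matching y values: 0 (1 points).
  x = 16: rhs = 17, matching y values: 6, 13 (2 points).
  x = 17: rhs = 16, matching y values: 4, 15 (2 points).
  x = 18: rhs = 3, matching y values: none (0 points).
Total affine count: 23.
Full point count |E(F_19)| = 23 + 1 = 24.
Hasse bound: |24 − (19+1)| = |4| = 4 ≤ 2√19 ≈ 8.7178 ✓.


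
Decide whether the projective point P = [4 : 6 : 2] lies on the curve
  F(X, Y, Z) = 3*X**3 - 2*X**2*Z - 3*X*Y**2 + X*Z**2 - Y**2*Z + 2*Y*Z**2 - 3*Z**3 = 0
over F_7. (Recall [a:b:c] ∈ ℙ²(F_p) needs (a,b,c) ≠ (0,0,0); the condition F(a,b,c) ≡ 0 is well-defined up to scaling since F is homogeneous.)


F(4,6,2) ≡ 0 (mod 7); P is on the curve.

Evaluate F(4, 6, 2) term-by-term (mod 7).
  3*X**3 ↦ 3·64·1·1 = 192
  -2*X**2*Z ↦ -2·16·1·2 = -64
  -3*X*Y**2 ↦ -3·4·36·1 = -432
  X*Z**2 ↦ 1·4·1·4 = 16
  -Y**2*Z ↦ -1·1·36·2 = -72
  2*Y*Z**2 ↦ 2·1·6·4 = 48
  -3*Z**3 ↦ -3·1·1·8 = -24
Sum: F(4, 6, 2) = (192) + (-64) + (-432) + (16) + (-72) + (48) + (-24) = -336.
Reducing mod 7: -336 ≡ 0 (mod 7).
Since F(a, b, c) ≡ 0 (mod 7), P lies on the curve.


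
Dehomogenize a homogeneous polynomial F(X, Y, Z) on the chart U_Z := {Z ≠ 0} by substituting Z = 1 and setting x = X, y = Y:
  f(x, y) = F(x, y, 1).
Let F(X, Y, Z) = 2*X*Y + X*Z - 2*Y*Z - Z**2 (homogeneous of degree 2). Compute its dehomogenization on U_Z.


f(x, y) = 2*x*y + x - 2*y - 1

On U_Z we set Z = 1. Each monomial c·X^i·Y^j·Z^k in F becomes c·x^i·y^j·1^k = c·x^i·y^j.
Substituting Z = 1: F(X, Y, 1) = 2*x*y + x - 2*y - 1.
Note: deg(f) ≤ deg(F) = 2; strict inequality happens when F is divisible by Z (lost terms).


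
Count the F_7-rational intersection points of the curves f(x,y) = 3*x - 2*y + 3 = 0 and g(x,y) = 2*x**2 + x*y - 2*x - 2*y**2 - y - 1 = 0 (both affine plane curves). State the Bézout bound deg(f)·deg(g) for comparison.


Common zeros: {(0, 5), (3, 6)}; count = 2; Bézout bound = 2.

deg(f) = 1, deg(g) = 2, so Bézout bound = 2.
Scan x ∈ F_7. For each x, list the y ∈ F_7 with f(x, y) ≡ 0 and those with g(x, y) ≡ 0 (mod 7); the common zeros in that column are the intersection.
  x = 0: f ≡ 0 at y ∈ {5}; g ≡ 0 at y ∈ {5}; common: {5}.
  x = 1: f ≡ 0 at y ∈ {3}; g ≡ 0 at y ∈ ∅; common: ∅.
  x = 2: f ≡ 0 at y ∈ {1}; g ≡ 0 at y ∈ {5, 6}; common: ∅.
  x = 3: f ≡ 0 at y ∈ {6}; g ≡ 0 at y ∈ {2, 6}; common: {6}.
  x = 4: f ≡ 0 at y ∈ {4}; g ≡ 0 at y ∈ {2, 3}; common: ∅.
  x = 5: f ≡ 0 at y ∈ {2}; g ≡ 0 at y ∈ ∅; common: ∅.
  x = 6: f ≡ 0 at y ∈ {0}; g ≡ 0 at y ∈ {3}; common: ∅.
Collecting: common zeros = {(0, 5), (3, 6)}, so the count is 2.
Comparison with the Bézout bound: 2 ≤ 2 = deg(f)·deg(g), as expected for curves with no common component (the bound is attained).


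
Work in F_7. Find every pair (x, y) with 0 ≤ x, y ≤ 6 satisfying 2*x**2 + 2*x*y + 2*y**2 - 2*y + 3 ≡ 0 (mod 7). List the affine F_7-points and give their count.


Affine F_7-points: {(0, 2), (0, 6), (1, 1), (1, 6), (2, 3), (3, 0), (3, 5), (4, 0), (4, 4), (5, 1), (5, 2), (6, 4), (6, 5)}; count = 13.

For each of the 49 pairs (x, y) ∈ F_7², evaluate f(x, y) mod 7. Record the zeros.
  x = 0: [0↦3, 1↦3, 2↦0, 3↦1, 4↦6, 5↦1, 6↦0]  zeros at y ∈ {2, 6}
  x = 1: [0↦5, 1↦0, 2↦6, 3↦2, 4↦2, 5↦6, 6↦0]  zeros at y ∈ {1, 6}
  x = 2: [0↦4, 1↦1, 2↦2, 3↦0, 4↦2, 5↦1, 6↦4]  zeros at y ∈ {3}
  x = 3: [0↦0, 1↦6, 2↦2, 3↦2, 4↦6, 5↦0, 6↦5]  zeros at y ∈ {0, 5}
  x = 4: [0↦0, 1↦1, 2↦6, 3↦1, 4↦0, 5↦3, 6↦3]  zeros at y ∈ {0, 4}
  x = 5: [0↦4, 1↦0, 2↦0, 3↦4, 4↦5, 5↦3, 6↦5]  zeros at y ∈ {1, 2}
  x = 6: [0↦5, 1↦3, 2↦5, 3↦4, 4↦0, 5↦0, 6↦4]  zeros at y ∈ {4, 5}
Collecting zeros: affine points = {(0, 2), (0, 6), (1, 1), (1, 6), (2, 3), (3, 0), (3, 5), (4, 0), (4, 4), (5, 1), (5, 2), (6, 4), (6, 5)}.
Total count |C(F_7)_aff| = 13.


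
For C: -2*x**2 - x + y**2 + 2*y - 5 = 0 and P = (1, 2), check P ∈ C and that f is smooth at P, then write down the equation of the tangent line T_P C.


Tangent line at P: -5*x + 6*y - 7 = 0.

Step 1: f(1, 2) = 0, so P lies on C.
Step 2: partial derivatives
  f_x(x, y) = -4*x - 1, f_y(x, y) = 2*y + 2.
  f_x(P) = -5, f_y(P) = 6 (gradient nonzero, so P is smooth).
Step 3: tangent line at P: -5·(x − 1) + 6·(y − 2) = 0.
Expanding: -5*x + 6*y - 7 = 0.


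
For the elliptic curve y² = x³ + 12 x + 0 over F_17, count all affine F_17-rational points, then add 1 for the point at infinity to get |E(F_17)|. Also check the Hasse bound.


Affine points = {(0, 0), (1, 8), (1, 9), (2, 7), (2, 10), (5, 7), (5, 10), (6, 4), (6, 13), (7, 6), (7, 11), (8, 8), (8, 9), (9, 2), (9, 15), (10, 7), (10, 10), (11, 1), (11, 16), (12, 6), (12, 11), (15, 6), (15, 11), (16, 2), (16, 15)}; affine count = 25; |E(F_17)| = 26.

Discriminant check: Δ ∝ 4a³ + 27b² = 4·12³ + 27·0² = 4·1728 + 27·0 ≡ 10 (mod 17). Nonzero ⇒ E is nonsingular.
For each x ∈ F_17, compute rhs = x³ + 12·x + 0 mod 17, then count y ∈ F_17 with y² ≡ rhs.
  x = 0: rhs = 0, matching y values: 0 (1 points).
  x = 1: rhs = 13, matching y values: 8, 9 (2 points).
  x = 2: rhs = 15, matching y values: 7, 10 (2 points).
  x = 3: rhs = 12, matching y values: none (0 points).
  x = 4: rhs = 10, matching y values: none (0 points).
  x = 5: rhs = 15, matching y values: 7, 10 (2 points).
  x = 6: rhs = 16, matching y values: 4, 13 (2 points).
  x = 7: rhs = 2, matching y values: 6, 11 (2 points).
  x = 8: rhs = 13, matching y values: 8, 9 (2 points).
  x = 9: rhs = 4, matching y values: 2, 15 (2 points).
  x = 10: rhs = 15, matching y values: 7, 10 (2 points).
  x = 11: rhs = 1, matching y values: 1, 16 (2 points).
  x = 12: rhs = 2, matching y values: 6, 11 (2 points).
  x = 13: rhs = 7, matching y values: none (0 points).
  x = 14: rhs = 5, matching y values: none (0 points).
  x = 15: rhs = 2, matching y values: 6, 11 (2 points).
  x = 16: rhs = 4, matching y values: 2, 15 (2 points).
Total affine count: 25.
Full point count |E(F_17)| = 25 + 1 = 26.
Hasse bound: |26 − (17+1)| = |8| = 8 ≤ 2√17 ≈ 8.2462 ✓.


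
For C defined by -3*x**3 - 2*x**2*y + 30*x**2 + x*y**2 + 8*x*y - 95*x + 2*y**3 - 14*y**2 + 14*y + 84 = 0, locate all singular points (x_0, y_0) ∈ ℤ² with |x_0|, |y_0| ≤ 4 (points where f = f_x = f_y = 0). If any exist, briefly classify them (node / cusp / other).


Singular points: {(3, 2)}; classification: node.

Compute partial derivatives:
  f_x = -9*x**2 - 4*x*y + 60*x + y**2 + 8*y - 95.
  f_y = -2*x**2 + 2*x*y + 8*x + 6*y**2 - 28*y + 14.
Scan x_0 ∈ {−4, ..., 4}. For each x_0, f_y(x_0, y) is a polynomial in y; find its integer roots y ∈ {−4, ..., 4}, then test f_x and f at those candidates.
  x = -4: f_y(-4, y) = 6*y**2 - 36*y - 50; no integer root y with |y| ≤ 4.
  x = -3: f_y(-3, y) = 6*y**2 - 34*y - 28; no integer root y with |y| ≤ 4.
  x = -2: f_y(-2, y) = 6*y**2 - 32*y - 10; no integer root y with |y| ≤ 4.
  x = -1: f_y(-1, y) = 6*y**2 - 30*y + 4; no integer root y with |y| ≤ 4.
  x = 0: f_y(0, y) = 6*y**2 - 28*y + 14; no integer root y with |y| ≤ 4.
  x = 1: f_y(1, y) = 6*y**2 - 26*y + 20; vanishes at y ∈ {1}. (1, 1): f_x = -39 ≠ 0.
  x = 2: f_y(2, y) = 6*y**2 - 24*y + 22; no integer root y with |y| ≤ 4.
  x = 3: f_y(3, y) = 6*y**2 - 22*y + 20; vanishes at y ∈ {2}. (3, 2): f_x = 0, f = 0 — SINGULAR.
  x = 4: f_y(4, y) = 6*y**2 - 20*y + 14; vanishes at y ∈ {1}. (4, 1): f_x = -6 ≠ 0.
Only singular point on the grid: (3, 2).
Classify: substitute x = 3 + u, y = 2 + v and expand: f = -3*u**3 - 2*u**2*v - u**2 + u*v**2 + 2*v**3 + v**2.
No constant or linear terms (consistent with a singular point). Quadratic part: -u**2 + v**2. Cubic part: -3*u**3 - 2*u**2*v + u*v**2 + 2*v**3.
The quadratic part v**2 - u**2 = (v − u)(v + u) splits into two distinct linear factors, so there are two distinct tangent lines y − 2 = ±(x − 3) — this is a node (ordinary double point).
Classification: node.


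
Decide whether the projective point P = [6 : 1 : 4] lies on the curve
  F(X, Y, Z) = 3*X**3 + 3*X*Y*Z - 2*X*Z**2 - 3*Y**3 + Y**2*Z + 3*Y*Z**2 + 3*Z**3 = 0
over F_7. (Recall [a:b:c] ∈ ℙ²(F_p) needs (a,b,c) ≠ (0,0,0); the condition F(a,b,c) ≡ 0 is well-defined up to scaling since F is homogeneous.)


F(6,1,4) ≡ 6 (mod 7); P is NOT on the curve.

Evaluate F(6, 1, 4) term-by-term (mod 7).
  3*X**3 ↦ 3·216·1·1 = 648
  3*X*Y*Z ↦ 3·6·1·4 = 72
  -2*X*Z**2 ↦ -2·6·1·16 = -192
  -3*Y**3 ↦ -3·1·1·1 = -3
  Y**2*Z ↦ 1·1·1·4 = 4
  3*Y*Z**2 ↦ 3·1·1·16 = 48
  3*Z**3 ↦ 3·1·1·64 = 192
Sum: F(6, 1, 4) = (648) + (72) + (-192) + (-3) + (4) + (48) + (192) = 769.
Reducing mod 7: 769 ≡ 6 (mod 7).
Since F(a, b, c) ≡ 6 ≠ 0 (mod 7), P does NOT lie on the curve.


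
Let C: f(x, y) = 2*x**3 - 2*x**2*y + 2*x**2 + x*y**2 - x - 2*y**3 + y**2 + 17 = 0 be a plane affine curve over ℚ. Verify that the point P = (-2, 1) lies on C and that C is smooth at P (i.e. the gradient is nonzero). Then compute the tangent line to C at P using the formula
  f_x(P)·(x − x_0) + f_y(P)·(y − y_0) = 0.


Tangent line at P: 24*x - 16*y + 64 = 0.

Step 1: f(-2, 1) = 0, so P lies on C.
Step 2: partial derivatives
  f_x(x, y) = 6*x**2 - 4*x*y + 4*x + y**2 - 1, f_y(x, y) = -2*x**2 + 2*x*y - 6*y**2 + 2*y.
  f_x(P) = 24, f_y(P) = -16 (gradient nonzero, so P is smooth).
Step 3: tangent line at P: 24·(x − -2) + -16·(y − 1) = 0.
Expanding: 24*x - 16*y + 64 = 0.


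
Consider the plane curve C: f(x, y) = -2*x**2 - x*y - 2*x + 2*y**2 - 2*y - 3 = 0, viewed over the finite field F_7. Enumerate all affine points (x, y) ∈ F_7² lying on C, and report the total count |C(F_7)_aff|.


Affine F_7-points: {(0, 4), (1, 0), (1, 5), (4, 4), (4, 6), (5, 0), (6, 5), (6, 6)}; count = 8.

For each of the 49 pairs (x, y) ∈ F_7², evaluate f(x, y) mod 7. Record the zeros.
  x = 0: [0↦4, 1↦4, 2↦1, 3↦2, 4↦0, 5↦2, 6↦1]  zeros at y ∈ {4}
  x = 1: [0↦0, 1↦6, 2↦2, 3↦2, 4↦6, 5↦0, 6↦5]  zeros at y ∈ {0, 5}
  x = 2: [0↦6, 1↦4, 2↦6, 3↦5, 4↦1, 5↦1, 6↦5]  zeros at y ∈ ∅
  x = 3: [0↦1, 1↦5, 2↦6, 3↦4, 4↦6, 5↦5, 6↦1]  zeros at y ∈ ∅
  x = 4: [0↦6, 1↦2, 2↦2, 3↦6, 4↦0, 5↦5, 6↦0]  zeros at y ∈ {4, 6}
  x = 5: [0↦0, 1↦2, 2↦1, 3↦4, 4↦4, 5↦1, 6↦2]  zeros at y ∈ {0}
  x = 6: [0↦4, 1↦5, 2↦3, 3↦5, 4↦4, 5↦0, 6↦0]  zeros at y ∈ {5, 6}
Collecting zeros: affine points = {(0, 4), (1, 0), (1, 5), (4, 4), (4, 6), (5, 0), (6, 5), (6, 6)}.
Total count |C(F_7)_aff| = 8.


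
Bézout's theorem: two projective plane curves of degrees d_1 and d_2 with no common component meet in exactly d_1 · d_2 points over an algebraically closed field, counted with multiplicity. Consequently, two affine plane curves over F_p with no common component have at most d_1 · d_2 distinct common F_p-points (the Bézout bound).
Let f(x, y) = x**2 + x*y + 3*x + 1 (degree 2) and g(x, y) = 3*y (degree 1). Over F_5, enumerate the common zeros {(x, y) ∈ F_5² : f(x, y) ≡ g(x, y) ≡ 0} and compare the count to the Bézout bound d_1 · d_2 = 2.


Common zeros: {(1, 0)}; count = 1; Bézout bound = 2.

deg(f) = 2, deg(g) = 1, so Bézout bound = 2.
Scan x ∈ F_5. For each x, list the y ∈ F_5 with f(x, y) ≡ 0 and those with g(x, y) ≡ 0 (mod 5); the common zeros in that column are the intersection.
  x = 0: f ≡ 0 at y ∈ ∅; g ≡ 0 at y ∈ {0}; common: ∅.
  x = 1: f ≡ 0 at y ∈ {0}; g ≡ 0 at y ∈ {0}; common: {0}.
  x = 2: f ≡ 0 at y ∈ {2}; g ≡ 0 at y ∈ {0}; common: ∅.
  x = 3: f ≡ 0 at y ∈ {2}; g ≡ 0 at y ∈ {0}; common: ∅.
  x = 4: f ≡ 0 at y ∈ {4}; g ≡ 0 at y ∈ {0}; common: ∅.
Collecting: common zeros = {(1, 0)}, so the count is 1.
Comparison with the Bézout bound: 1 ≤ 2 = deg(f)·deg(g), as expected for curves with no common component (the affine F_5-count falls short of the bound because intersections may lie at infinity, over extension fields, or carry multiplicity).


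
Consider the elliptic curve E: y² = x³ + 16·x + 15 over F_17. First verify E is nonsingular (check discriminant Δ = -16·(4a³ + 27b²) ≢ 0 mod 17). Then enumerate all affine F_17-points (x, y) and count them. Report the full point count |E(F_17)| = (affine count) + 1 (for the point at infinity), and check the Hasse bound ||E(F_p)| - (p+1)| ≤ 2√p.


Affine points = {(0, 7), (0, 10), (1, 7), (1, 10), (2, 2), (2, 15), (5, 4), (5, 13), (6, 2), (6, 15), (8, 3), (8, 14), (9, 2), (9, 15), (10, 6), (10, 11), (11, 3), (11, 14), (14, 5), (14, 12), (15, 3), (15, 14), (16, 7), (16, 10)}; affine count = 24; |E(F_17)| = 25.

Discriminant check: Δ ∝ 4a³ + 27b² = 4·16³ + 27·15² = 4·4096 + 27·225 ≡ 2 (mod 17). Nonzero ⇒ E is nonsingular.
For each x ∈ F_17, compute rhs = x³ + 16·x + 15 mod 17, then count y ∈ F_17 with y² ≡ rhs.
  x = 0: rhs = 15, matching y values: 7, 10 (2 points).
  x = 1: rhs = 15, matching y values: 7, 10 (2 points).
  x = 2: rhs = 4, matching y values: 2, 15 (2 points).
  x = 3: rhs = 5, matching y values: none (0 points).
  x = 4: rhs = 7, matching y values: none (0 points).
  x = 5: rhs = 16, matching y values: 4, 13 (2 points).
  x = 6: rhs = 4, matching y values: 2, 15 (2 points).
  x = 7: rhs = 11, matching y values: none (0 points).
  x = 8: rhs = 9, matching y values: 3, 14 (2 points).
  x = 9: rhs = 4, matching y values: 2, 15 (2 points).
  x = 10: rhs = 2, matching y values: 6, 11 (2 points).
  x = 11: rhs = 9, matching y values: 3, 14 (2 points).
  x = 12: rhs = 14, matching y values: none (0 points).
  x = 13: rhs = 6, matching y values: none (0 points).
  x = 14: rhs = 8, matching y values: 5, 12 (2 points).
  x = 15: rhs = 9, matching y values: 3, 14 (2 points).
  x = 16: rhs = 15, matching y values: 7, 10 (2 points).
Total affine count: 24.
Full point count |E(F_17)| = 24 + 1 = 25.
Hasse bound: |25 − (17+1)| = |7| = 7 ≤ 2√17 ≈ 8.2462 ✓.


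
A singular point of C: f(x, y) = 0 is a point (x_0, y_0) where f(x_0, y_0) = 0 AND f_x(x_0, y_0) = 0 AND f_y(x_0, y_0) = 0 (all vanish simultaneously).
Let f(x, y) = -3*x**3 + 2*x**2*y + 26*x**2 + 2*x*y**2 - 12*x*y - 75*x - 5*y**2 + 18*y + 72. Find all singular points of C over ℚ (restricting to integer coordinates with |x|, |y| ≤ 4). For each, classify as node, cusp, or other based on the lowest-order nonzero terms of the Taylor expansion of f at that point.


Singular points: {(3, 0)}; classification: node.

Compute partial derivatives:
  f_x = -9*x**2 + 4*x*y + 52*x + 2*y**2 - 12*y - 75.
  f_y = 2*x**2 + 4*x*y - 12*x - 10*y + 18.
Scan x_0 ∈ {−4, ..., 4}. For each x_0, f_y(x_0, y) is a polynomial in y; find its integer roots y ∈ {−4, ..., 4}, then test f_x and f at those candidates.
  x = -4: f_y(-4, y) = 98 - 26*y; no integer root y with |y| ≤ 4.
  x = -3: f_y(-3, y) = 72 - 22*y; no integer root y with |y| ≤ 4.
  x = -2: f_y(-2, y) = 50 - 18*y; no integer root y with |y| ≤ 4.
  x = -1: f_y(-1, y) = 32 - 14*y; no integer root y with |y| ≤ 4.
  x = 0: f_y(0, y) = 18 - 10*y; no integer root y with |y| ≤ 4.
  x = 1: f_y(1, y) = 8 - 6*y; no integer root y with |y| ≤ 4.
  x = 2: f_y(2, y) = 2 - 2*y; vanishes at y ∈ {1}. (2, 1): f_x = -9 ≠ 0.
  x = 3: f_y(3, y) = 2*y; vanishes at y ∈ {0}. (3, 0): f_x = 0, f = 0 — SINGULAR.
  x = 4: f_y(4, y) = 6*y + 2; no integer root y with |y| ≤ 4.
Only singular point on the grid: (3, 0).
Classify: substitute x = 3 + u, y = 0 + v and expand: f = -3*u**3 + 2*u**2*v - u**2 + 2*u*v**2 + v**2.
No constant or linear terms (consistent with a singular point). Quadratic part: -u**2 + v**2. Cubic part: -3*u**3 + 2*u**2*v + 2*u*v**2.
The quadratic part v**2 - u**2 = (v − u)(v + u) splits into two distinct linear factors, so there are two distinct tangent lines y − 0 = ±(x − 3) — this is a node (ordinary double point).
Classification: node.


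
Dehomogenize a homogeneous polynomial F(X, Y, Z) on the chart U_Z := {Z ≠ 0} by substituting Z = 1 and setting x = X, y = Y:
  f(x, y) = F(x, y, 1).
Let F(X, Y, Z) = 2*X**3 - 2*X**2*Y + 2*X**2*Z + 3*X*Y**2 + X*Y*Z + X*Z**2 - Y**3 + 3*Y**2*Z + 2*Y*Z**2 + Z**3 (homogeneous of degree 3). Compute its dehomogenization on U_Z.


f(x, y) = 2*x**3 - 2*x**2*y + 2*x**2 + 3*x*y**2 + x*y + x - y**3 + 3*y**2 + 2*y + 1

On U_Z we set Z = 1. Each monomial c·X^i·Y^j·Z^k in F becomes c·x^i·y^j·1^k = c·x^i·y^j.
Substituting Z = 1: F(X, Y, 1) = 2*x**3 - 2*x**2*y + 2*x**2 + 3*x*y**2 + x*y + x - y**3 + 3*y**2 + 2*y + 1.
Note: deg(f) ≤ deg(F) = 3; strict inequality happens when F is divisible by Z (lost terms).


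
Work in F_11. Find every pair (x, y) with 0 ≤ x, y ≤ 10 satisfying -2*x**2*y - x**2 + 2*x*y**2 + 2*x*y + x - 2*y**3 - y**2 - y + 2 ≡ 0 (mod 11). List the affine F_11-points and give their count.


Affine F_11-points: {(1, 1), (2, 0), (4, 7), (5, 7), (6, 5), (6, 8), (6, 9), (7, 9), (8, 1), (9, 2), (9, 4), (9, 8), (10, 0)}; count = 13.

For each of the 121 pairs (x, y) ∈ F_11², evaluate f(x, y) mod 11. Record the zeros.
  x = 0: [0↦2, 1↦9, 2↦2, 3↦2, 4↦8, 5↦8, 6↦1, 7↦8, 8↦6, 9↦5, 10↦4]  zeros at y ∈ ∅
  x = 1: [0↦2, 1↦0, 2↦10, 3↦9, 4↦7, 5↦3, 6↦7, 7↦7, 8↦2, 9↦2, 10↦6]  zeros at y ∈ {1}
  x = 2: [0↦0, 1↦7, 2↦8, 3↦2, 4↦10, 5↦9, 6↦9, 7↦9, 8↦8, 9↦5, 10↦10]  zeros at y ∈ {0}
  x = 3: [0↦7, 1↦8, 2↦7, 3↦3, 4↦6, 5↦4, 6↦7, 7↦3, 8↦2, 9↦3, 10↦5]  zeros at y ∈ ∅
  x = 4: [0↦1, 1↦3, 2↦7, 3↦1, 4↦6, 5↦10, 6↦1, 7↦0, 8↦6, 9↦7, 10↦2]  zeros at y ∈ {7}
  x = 5: [0↦4, 1↦3, 2↦8, 3↦7, 4↦10, 5↦5, 6↦2, 7↦0, 8↦9, 9↦6, 10↦1]  zeros at y ∈ {7}
  x = 6: [0↦5, 1↦8, 2↦10, 3↦10, 4↦7, 5↦0, 6↦10, 7↦3, 8↦0, 9↦0, 10↦2]  zeros at y ∈ {5, 8, 9}
  x = 7: [0↦4, 1↦7, 2↦2, 3↦10, 4↦8, 5↦6, 6↦3, 7↦9, 8↦1, 9↦0, 10↦5]  zeros at y ∈ {9}
  x = 8: [0↦1, 1↦0, 2↦6, 3↦7, 4↦2, 5↦1, 6↦3, 7↦7, 8↦1, 9↦6, 10↦10]  zeros at y ∈ {1}
  x = 9: [0↦7, 1↦9, 2↦0, 3↦1, 4↦0, 5↦7, 6↦10, 7↦8, 8↦0, 9↦7, 10↦6]  zeros at y ∈ {2, 4, 8}
  x = 10: [0↦0, 1↦1, 2↦6, 3↦3, 4↦2, 5↦2, 6↦2, 7↦1, 8↦9, 9↦3, 10↦4]  zeros at y ∈ {0}
Collecting zeros: affine points = {(1, 1), (2, 0), (4, 7), (5, 7), (6, 5), (6, 8), (6, 9), (7, 9), (8, 1), (9, 2), (9, 4), (9, 8), (10, 0)}.
Total count |C(F_11)_aff| = 13.


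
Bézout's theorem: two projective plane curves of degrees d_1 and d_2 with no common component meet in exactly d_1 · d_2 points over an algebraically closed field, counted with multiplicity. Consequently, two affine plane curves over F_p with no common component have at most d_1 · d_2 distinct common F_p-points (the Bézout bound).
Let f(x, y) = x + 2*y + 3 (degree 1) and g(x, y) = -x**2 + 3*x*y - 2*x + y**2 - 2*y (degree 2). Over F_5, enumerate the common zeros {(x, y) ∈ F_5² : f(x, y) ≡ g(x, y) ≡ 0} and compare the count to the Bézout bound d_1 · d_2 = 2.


Common zeros: ∅; count = 0; Bézout bound = 2.

deg(f) = 1, deg(g) = 2, so Bézout bound = 2.
Scan x ∈ F_5. For each x, list the y ∈ F_5 with f(x, y) ≡ 0 and those with g(x, y) ≡ 0 (mod 5); the common zeros in that column are the intersection.
  x = 0: f ≡ 0 at y ∈ {1}; g ≡ 0 at y ∈ {0, 2}; common: ∅.
  x = 1: f ≡ 0 at y ∈ {3}; g ≡ 0 at y ∈ ∅; common: ∅.
  x = 2: f ≡ 0 at y ∈ {0}; g ≡ 0 at y ∈ ∅; common: ∅.
  x = 3: f ≡ 0 at y ∈ {2}; g ≡ 0 at y ∈ {0, 3}; common: ∅.
  x = 4: f ≡ 0 at y ∈ {4}; g ≡ 0 at y ∈ {2, 3}; common: ∅.
Collecting: common zeros = ∅, so the count is 0.
Comparison with the Bézout bound: 0 ≤ 2 = deg(f)·deg(g), as expected for curves with no common component (the affine F_5-count falls short of the bound because intersections may lie at infinity, over extension fields, or carry multiplicity).


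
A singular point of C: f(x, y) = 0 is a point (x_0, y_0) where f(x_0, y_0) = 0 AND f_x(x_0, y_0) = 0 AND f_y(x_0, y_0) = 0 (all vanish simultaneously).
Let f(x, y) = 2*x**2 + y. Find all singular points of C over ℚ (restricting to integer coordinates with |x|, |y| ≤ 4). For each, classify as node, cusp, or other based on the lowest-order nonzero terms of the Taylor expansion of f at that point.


No singular points in the scanned grid; C is smooth there.

Compute partial derivatives:
  f_x = 4*x.
  f_y = 1.
f_y = 1 is a nonzero constant, so f_y never vanishes: no point (x, y) can satisfy f = f_x = f_y = 0. In particular no (x, y) ∈ {−4, ..., 4}² is singular; the curve is smooth.


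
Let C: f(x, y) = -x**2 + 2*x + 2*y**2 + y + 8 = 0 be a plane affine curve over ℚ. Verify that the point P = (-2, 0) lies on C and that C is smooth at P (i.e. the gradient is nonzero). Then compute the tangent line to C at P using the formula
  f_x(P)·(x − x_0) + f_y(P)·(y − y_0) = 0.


Tangent line at P: 6*x + y + 12 = 0.

Step 1: f(-2, 0) = 0, so P lies on C.
Step 2: partial derivatives
  f_x(x, y) = 2 - 2*x, f_y(x, y) = 4*y + 1.
  f_x(P) = 6, f_y(P) = 1 (gradient nonzero, so P is smooth).
Step 3: tangent line at P: 6·(x − -2) + 1·(y − 0) = 0.
Expanding: 6*x + y + 12 = 0.


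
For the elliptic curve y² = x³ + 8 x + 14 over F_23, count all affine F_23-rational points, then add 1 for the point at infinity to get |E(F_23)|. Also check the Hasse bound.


Affine points = {(1, 0), (4, 8), (4, 15), (5, 8), (5, 15), (6, 5), (6, 18), (10, 6), (10, 17), (14, 8), (14, 15), (15, 6), (15, 17), (16, 11), (16, 12), (17, 7), (17, 16), (20, 3), (20, 20), (21, 6), (21, 17)}; affine count = 21; |E(F_23)| = 22.

Discriminant check: Δ ∝ 4a³ + 27b² = 4·8³ + 27·14² = 4·512 + 27·196 ≡ 3 (mod 23). Nonzero ⇒ E is nonsingular.
For each x ∈ F_23, compute rhs = x³ + 8·x + 14 mod 23, then count y ∈ F_23 with y² ≡ rhs.
  x = 0: rhs = 14, matching y values: none (0 points).
  x = 1: rhs = 0, matching y values: 0 (1 points).
  x = 2: rhs = 15, matching y values: none (0 points).
  x = 3: rhs = 19, matching y values: none (0 points).
  x = 4: rhs = 18, matching y values: 8, 15 (2 points).
  x = 5: rhs = 18, matching y values: 8, 15 (2 points).
  x = 6: rhs = 2, matching y values: 5, 18 (2 points).
  x = 7: rhs = 22, matching y values: none (0 points).
  x = 8: rhs = 15, matching y values: none (0 points).
  x = 9: rhs = 10, matching y values: none (0 points).
  x = 10: rhs = 13, matching y values: 6, 17 (2 points).
  x = 11: rhs = 7, matching y values: none (0 points).
  x = 12: rhs = 21, matching y values: none (0 points).
  x = 13: rhs = 15, matching y values: none (0 points).
  x = 14: rhs = 18, matching y values: 8, 15 (2 points).
  x = 15: rhs = 13, matching y values: 6, 17 (2 points).
  x = 16: rhs = 6, matching y values: 11, 12 (2 points).
  x = 17: rhs = 3, matching y values: 7, 16 (2 points).
  x = 18: rhs = 10, matching y values: none (0 points).
  x = 19: rhs = 10, matching y values: none (0 points).
  x = 20: rhs = 9, matching y values: 3, 20 (2 points).
  x = 21: rhs = 13, matching y values: 6, 17 (2 points).
  x = 22: rhs = 5, matching y values: none (0 points).
Total affine count: 21.
Full point count |E(F_23)| = 21 + 1 = 22.
Hasse bound: |22 − (23+1)| = |-2| = 2 ≤ 2√23 ≈ 9.5917 ✓.


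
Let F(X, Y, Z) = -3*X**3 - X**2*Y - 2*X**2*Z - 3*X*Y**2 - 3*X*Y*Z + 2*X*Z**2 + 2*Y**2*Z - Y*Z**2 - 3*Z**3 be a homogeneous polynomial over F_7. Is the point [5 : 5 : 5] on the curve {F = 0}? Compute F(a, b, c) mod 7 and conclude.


F(5,5,5) ≡ 5 (mod 7); P is NOT on the curve.

Evaluate F(5, 5, 5) term-by-term (mod 7).
  -3*X**3 ↦ -3·125·1·1 = -375
  -X**2*Y ↦ -1·25·5·1 = -125
  -2*X**2*Z ↦ -2·25·1·5 = -250
  -3*X*Y**2 ↦ -3·5·25·1 = -375
  -3*X*Y*Z ↦ -3·5·5·5 = -375
  2*X*Z**2 ↦ 2·5·1·25 = 250
  2*Y**2*Z ↦ 2·1·25·5 = 250
  -Y*Z**2 ↦ -1·1·5·25 = -125
  -3*Z**3 ↦ -3·1·1·125 = -375
Sum: F(5, 5, 5) = (-375) + (-125) + (-250) + (-375) + (-375) + (250) + (250) + (-125) + (-375) = -1500.
Reducing mod 7: -1500 ≡ 5 (mod 7).
Since F(a, b, c) ≡ 5 ≠ 0 (mod 7), P does NOT lie on the curve.


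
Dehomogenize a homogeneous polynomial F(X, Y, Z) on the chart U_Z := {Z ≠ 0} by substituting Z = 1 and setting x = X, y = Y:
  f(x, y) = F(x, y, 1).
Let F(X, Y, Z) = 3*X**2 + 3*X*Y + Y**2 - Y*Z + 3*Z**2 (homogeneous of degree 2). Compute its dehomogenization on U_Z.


f(x, y) = 3*x**2 + 3*x*y + y**2 - y + 3

On U_Z we set Z = 1. Each monomial c·X^i·Y^j·Z^k in F becomes c·x^i·y^j·1^k = c·x^i·y^j.
Substituting Z = 1: F(X, Y, 1) = 3*x**2 + 3*x*y + y**2 - y + 3.
Note: deg(f) ≤ deg(F) = 2; strict inequality happens when F is divisible by Z (lost terms).


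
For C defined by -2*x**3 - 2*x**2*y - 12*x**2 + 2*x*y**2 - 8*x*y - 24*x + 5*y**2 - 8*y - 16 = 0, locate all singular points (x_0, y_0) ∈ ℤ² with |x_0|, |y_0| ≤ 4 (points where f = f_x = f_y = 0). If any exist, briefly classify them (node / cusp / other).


Singular points: {(-2, 0)}; classification: cusp.

Compute partial derivatives:
  f_x = -6*x**2 - 4*x*y - 24*x + 2*y**2 - 8*y - 24.
  f_y = -2*x**2 + 4*x*y - 8*x + 10*y - 8.
Scan x_0 ∈ {−4, ..., 4}. For each x_0, f_y(x_0, y) is a polynomial in y; find its integer roots y ∈ {−4, ..., 4}, then test f_x and f at those candidates.
  x = -4: f_y(-4, y) = -6*y - 8; no integer root y with |y| ≤ 4.
  x = -3: f_y(-3, y) = -2*y - 2; vanishes at y ∈ {-1}. (-3, -1): f_x = -8 ≠ 0.
  x = -2: f_y(-2, y) = 2*y; vanishes at y ∈ {0}. (-2, 0): f_x = 0, f = 0 — SINGULAR.
  x = -1: f_y(-1, y) = 6*y - 2; no integer root y with |y| ≤ 4.
  x = 0: f_y(0, y) = 10*y - 8; no integer root y with |y| ≤ 4.
  x = 1: f_y(1, y) = 14*y - 18; no integer root y with |y| ≤ 4.
  x = 2: f_y(2, y) = 18*y - 32; no integer root y with |y| ≤ 4.
  x = 3: f_y(3, y) = 22*y - 50; no integer root y with |y| ≤ 4.
  x = 4: f_y(4, y) = 26*y - 72; no integer root y with |y| ≤ 4.
Only singular point on the grid: (-2, 0).
Classify: substitute x = -2 + u, y = 0 + v and expand: f = -2*u**3 - 2*u**2*v + 2*u*v**2 + v**2.
No constant or linear terms (consistent with a singular point). Quadratic part: v**2. Cubic part: -2*u**3 - 2*u**2*v + 2*u*v**2.
The quadratic part v**2 is a perfect square, so there is a single (double) tangent line v = 0, i.e. y = 0. Restricting the cubic part to that line (v = 0) leaves -2*u**3 ≠ 0, so f is not divisible by v and the branch is v² ≈ 2*u**3 to lowest order — this is a cusp.
Classification: cusp.


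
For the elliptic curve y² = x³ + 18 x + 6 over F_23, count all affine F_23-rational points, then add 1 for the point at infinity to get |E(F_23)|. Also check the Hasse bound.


Affine points = {(0, 11), (0, 12), (1, 5), (1, 18), (2, 2), (2, 21), (3, 8), (3, 15), (4, 2), (4, 21), (6, 10), (6, 13), (8, 8), (8, 15), (9, 0), (10, 6), (10, 17), (12, 8), (12, 15), (14, 9), (14, 14), (17, 2), (17, 21), (19, 10), (19, 13), (21, 10), (21, 13)}; affine count = 27; |E(F_23)| = 28.

Discriminant check: Δ ∝ 4a³ + 27b² = 4·18³ + 27·6² = 4·5832 + 27·36 ≡ 12 (mod 23). Nonzero ⇒ E is nonsingular.
For each x ∈ F_23, compute rhs = x³ + 18·x + 6 mod 23, then count y ∈ F_23 with y² ≡ rhs.
  x = 0: rhs = 6, matching y values: 11, 12 (2 points).
  x = 1: rhs = 2, matching y values: 5, 18 (2 points).
  x = 2: rhs = 4, matching y values: 2, 21 (2 points).
  x = 3: rhs = 18, matching y values: 8, 15 (2 points).
  x = 4: rhs = 4, matching y values: 2, 21 (2 points).
  x = 5: rhs = 14, matching y values: none (0 points).
  x = 6: rhs = 8, matching y values: 10, 13 (2 points).
  x = 7: rhs = 15, matching y values: none (0 points).
  x = 8: rhs = 18, matching y values: 8, 15 (2 points).
  x = 9: rhs = 0, matching y values: 0 (1 points).
  x = 10: rhs = 13, matching y values: 6, 17 (2 points).
  x = 11: rhs = 17, matching y values: none (0 points).
  x = 12: rhs = 18, matching y values: 8, 15 (2 points).
  x = 13: rhs = 22, matching y values: none (0 points).
  x = 14: rhs = 12, matching y values: 9, 14 (2 points).
  x = 15: rhs = 17, matching y values: none (0 points).
  x = 16: rhs = 20, matching y values: none (0 points).
  x = 17: rhs = 4, matching y values: 2, 21 (2 points).
  x = 18: rhs = 21, matching y values: none (0 points).
  x = 19: rhs = 8, matching y values: 10, 13 (2 points).
  x = 20: rhs = 17, matching y values: none (0 points).
  x = 21: rhs = 8, matching y values: 10, 13 (2 points).
  x = 22: rhs = 10, matching y values: none (0 points).
Total affine count: 27.
Full point count |E(F_23)| = 27 + 1 = 28.
Hasse bound: |28 − (23+1)| = |4| = 4 ≤ 2√23 ≈ 9.5917 ✓.


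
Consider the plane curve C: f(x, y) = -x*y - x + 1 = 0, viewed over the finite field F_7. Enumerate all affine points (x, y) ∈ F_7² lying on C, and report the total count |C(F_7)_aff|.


Affine F_7-points: {(1, 0), (2, 3), (3, 4), (4, 1), (5, 2), (6, 5)}; count = 6.

For each of the 49 pairs (x, y) ∈ F_7², evaluate f(x, y) mod 7. Record the zeros.
  x = 0: [0↦1, 1↦1, 2↦1, 3↦1, 4↦1, 5↦1, 6↦1]  zeros at y ∈ ∅
  x = 1: [0↦0, 1↦6, 2↦5, 3↦4, 4↦3, 5↦2, 6↦1]  zeros at y ∈ {0}
  x = 2: [0↦6, 1↦4, 2↦2, 3↦0, 4↦5, 5↦3, 6↦1]  zeros at y ∈ {3}
  x = 3: [0↦5, 1↦2, 2↦6, 3↦3, 4↦0, 5↦4, 6↦1]  zeros at y ∈ {4}
  x = 4: [0↦4, 1↦0, 2↦3, 3↦6, 4↦2, 5↦5, 6↦1]  zeros at y ∈ {1}
  x = 5: [0↦3, 1↦5, 2↦0, 3↦2, 4↦4, 5↦6, 6↦1]  zeros at y ∈ {2}
  x = 6: [0↦2, 1↦3, 2↦4, 3↦5, 4↦6, 5↦0, 6↦1]  zeros at y ∈ {5}
Collecting zeros: affine points = {(1, 0), (2, 3), (3, 4), (4, 1), (5, 2), (6, 5)}.
Total count |C(F_7)_aff| = 6.


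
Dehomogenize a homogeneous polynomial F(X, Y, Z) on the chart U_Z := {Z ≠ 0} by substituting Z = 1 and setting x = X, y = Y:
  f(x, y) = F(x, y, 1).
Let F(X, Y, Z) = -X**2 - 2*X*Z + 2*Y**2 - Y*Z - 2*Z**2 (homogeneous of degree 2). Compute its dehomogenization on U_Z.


f(x, y) = -x**2 - 2*x + 2*y**2 - y - 2

On U_Z we set Z = 1. Each monomial c·X^i·Y^j·Z^k in F becomes c·x^i·y^j·1^k = c·x^i·y^j.
Substituting Z = 1: F(X, Y, 1) = -x**2 - 2*x + 2*y**2 - y - 2.
Note: deg(f) ≤ deg(F) = 2; strict inequality happens when F is divisible by Z (lost terms).


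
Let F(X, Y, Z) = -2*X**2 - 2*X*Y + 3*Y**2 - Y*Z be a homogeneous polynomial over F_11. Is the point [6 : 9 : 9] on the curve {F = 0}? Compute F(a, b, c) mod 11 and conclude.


F(6,9,9) ≡ 4 (mod 11); P is NOT on the curve.

Evaluate F(6, 9, 9) term-by-term (mod 11).
  -2*X**2 ↦ -2·36·1·1 = -72
  -2*X*Y ↦ -2·6·9·1 = -108
  3*Y**2 ↦ 3·1·81·1 = 243
  -Y*Z ↦ -1·1·9·9 = -81
Sum: F(6, 9, 9) = (-72) + (-108) + (243) + (-81) = -18.
Reducing mod 11: -18 ≡ 4 (mod 11).
Since F(a, b, c) ≡ 4 ≠ 0 (mod 11), P does NOT lie on the curve.
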